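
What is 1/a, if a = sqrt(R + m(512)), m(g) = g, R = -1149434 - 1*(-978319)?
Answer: -I*sqrt(170603)/170603 ≈ -0.0024211*I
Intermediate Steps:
R = -171115 (R = -1149434 + 978319 = -171115)
a = I*sqrt(170603) (a = sqrt(-171115 + 512) = sqrt(-170603) = I*sqrt(170603) ≈ 413.04*I)
1/a = 1/(I*sqrt(170603)) = -I*sqrt(170603)/170603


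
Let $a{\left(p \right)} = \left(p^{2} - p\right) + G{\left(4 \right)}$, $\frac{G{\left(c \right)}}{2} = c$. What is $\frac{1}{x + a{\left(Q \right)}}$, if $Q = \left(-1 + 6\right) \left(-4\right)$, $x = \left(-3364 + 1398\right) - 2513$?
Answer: $- \frac{1}{4051} \approx -0.00024685$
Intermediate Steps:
$x = -4479$ ($x = -1966 - 2513 = -4479$)
$G{\left(c \right)} = 2 c$
$Q = -20$ ($Q = 5 \left(-4\right) = -20$)
$a{\left(p \right)} = 8 + p^{2} - p$ ($a{\left(p \right)} = \left(p^{2} - p\right) + 2 \cdot 4 = \left(p^{2} - p\right) + 8 = 8 + p^{2} - p$)
$\frac{1}{x + a{\left(Q \right)}} = \frac{1}{-4479 + \left(8 + \left(-20\right)^{2} - -20\right)} = \frac{1}{-4479 + \left(8 + 400 + 20\right)} = \frac{1}{-4479 + 428} = \frac{1}{-4051} = - \frac{1}{4051}$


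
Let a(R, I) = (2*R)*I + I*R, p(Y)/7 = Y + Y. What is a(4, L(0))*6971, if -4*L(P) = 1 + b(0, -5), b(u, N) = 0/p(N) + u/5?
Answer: -20913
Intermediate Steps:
p(Y) = 14*Y (p(Y) = 7*(Y + Y) = 7*(2*Y) = 14*Y)
b(u, N) = u/5 (b(u, N) = 0/((14*N)) + u/5 = 0*(1/(14*N)) + u*(⅕) = 0 + u/5 = u/5)
L(P) = -¼ (L(P) = -(1 + (⅕)*0)/4 = -(1 + 0)/4 = -¼*1 = -¼)
a(R, I) = 3*I*R (a(R, I) = 2*I*R + I*R = 3*I*R)
a(4, L(0))*6971 = (3*(-¼)*4)*6971 = -3*6971 = -20913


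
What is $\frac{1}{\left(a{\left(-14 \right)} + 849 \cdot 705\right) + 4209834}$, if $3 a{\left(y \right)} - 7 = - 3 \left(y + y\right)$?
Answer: $\frac{3}{14425228} \approx 2.0797 \cdot 10^{-7}$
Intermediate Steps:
$a{\left(y \right)} = \frac{7}{3} - 2 y$ ($a{\left(y \right)} = \frac{7}{3} + \frac{\left(-3\right) \left(y + y\right)}{3} = \frac{7}{3} + \frac{\left(-3\right) 2 y}{3} = \frac{7}{3} + \frac{\left(-6\right) y}{3} = \frac{7}{3} - 2 y$)
$\frac{1}{\left(a{\left(-14 \right)} + 849 \cdot 705\right) + 4209834} = \frac{1}{\left(\left(\frac{7}{3} - -28\right) + 849 \cdot 705\right) + 4209834} = \frac{1}{\left(\left(\frac{7}{3} + 28\right) + 598545\right) + 4209834} = \frac{1}{\left(\frac{91}{3} + 598545\right) + 4209834} = \frac{1}{\frac{1795726}{3} + 4209834} = \frac{1}{\frac{14425228}{3}} = \frac{3}{14425228}$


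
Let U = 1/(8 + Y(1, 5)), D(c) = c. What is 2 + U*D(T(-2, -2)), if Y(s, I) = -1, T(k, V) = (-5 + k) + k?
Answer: 5/7 ≈ 0.71429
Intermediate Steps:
T(k, V) = -5 + 2*k
U = 1/7 (U = 1/(8 - 1) = 1/7 ≈ 0.14286)
2 + U*D(T(-2, -2)) = 2 + (-5 + 2*(-2))/7 = 2 + (-5 - 4)/7 = 2 + (1/7)*(-9) = 2 - 9/7 = 5/7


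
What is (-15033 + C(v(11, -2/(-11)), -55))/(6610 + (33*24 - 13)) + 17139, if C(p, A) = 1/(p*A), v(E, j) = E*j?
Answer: 13928754179/812790 ≈ 17137.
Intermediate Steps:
C(p, A) = 1/(A*p)
(-15033 + C(v(11, -2/(-11)), -55))/(6610 + (33*24 - 13)) + 17139 = (-15033 + 1/((-55)*((11*(-2/(-11))))))/(6610 + (33*24 - 13)) + 17139 = (-15033 - 1/(55*(11*(-2*(-1/11)))))/(6610 + (792 - 13)) + 17139 = (-15033 - 1/(55*(11*(2/11))))/(6610 + 779) + 17139 = (-15033 - 1/55/2)/7389 + 17139 = (-15033 - 1/55*½)*(1/7389) + 17139 = (-15033 - 1/110)*(1/7389) + 17139 = -1653631/110*1/7389 + 17139 = -1653631/812790 + 17139 = 13928754179/812790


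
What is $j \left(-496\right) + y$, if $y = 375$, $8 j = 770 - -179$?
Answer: $-58463$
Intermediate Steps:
$j = \frac{949}{8}$ ($j = \frac{770 - -179}{8} = \frac{770 + 179}{8} = \frac{1}{8} \cdot 949 = \frac{949}{8} \approx 118.63$)
$j \left(-496\right) + y = \frac{949}{8} \left(-496\right) + 375 = -58838 + 375 = -58463$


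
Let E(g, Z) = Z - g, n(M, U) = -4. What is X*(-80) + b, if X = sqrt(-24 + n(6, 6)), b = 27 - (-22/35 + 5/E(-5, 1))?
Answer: 5627/210 - 160*I*sqrt(7) ≈ 26.795 - 423.32*I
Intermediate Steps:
b = 5627/210 (b = 27 - (-22/35 + 5/(1 - 1*(-5))) = 27 - (-22*1/35 + 5/(1 + 5)) = 27 - (-22/35 + 5/6) = 27 - 1*43/210 = 27 - 43/210 = 5627/210 ≈ 26.795)
X = 2*I*sqrt(7) (X = sqrt(-24 - 4) = sqrt(-28) = 2*I*sqrt(7) ≈ 5.2915*I)
X*(-80) + b = (2*I*sqrt(7))*(-80) + 5627/210 = -160*I*sqrt(7) + 5627/210 = 5627/210 - 160*I*sqrt(7)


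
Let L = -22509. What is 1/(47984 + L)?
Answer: 1/25475 ≈ 3.9254e-5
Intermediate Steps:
1/(47984 + L) = 1/(47984 - 22509) = 1/25475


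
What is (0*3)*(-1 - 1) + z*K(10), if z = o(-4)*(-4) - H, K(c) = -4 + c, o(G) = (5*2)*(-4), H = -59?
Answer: 1314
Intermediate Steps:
o(G) = -40 (o(G) = 10*(-4) = -40)
z = 219 (z = -40*(-4) - 1*(-59) = 160 + 59 = 219)
(0*3)*(-1 - 1) + z*K(10) = (0*3)*(-1 - 1) + 219*(-4 + 10) = 0*(-2) + 219*6 = 0 + 1314 = 1314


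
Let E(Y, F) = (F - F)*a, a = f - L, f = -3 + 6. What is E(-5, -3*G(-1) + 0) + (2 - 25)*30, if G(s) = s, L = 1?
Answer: -690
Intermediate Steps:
f = 3
a = 2 (a = 3 - 1*1 = 3 - 1 = 2)
E(Y, F) = 0 (E(Y, F) = (F - F)*2 = 0*2 = 0)
E(-5, -3*G(-1) + 0) + (2 - 25)*30 = 0 + (2 - 25)*30 = 0 - 23*30 = 0 - 690 = -690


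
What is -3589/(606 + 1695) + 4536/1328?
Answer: 708893/381966 ≈ 1.8559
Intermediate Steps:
-3589/(606 + 1695) + 4536/1328 = -3589/2301 + 4536*(1/1328) = -3589*1/2301 + 567/166 = -3589/2301 + 567/166 = 708893/381966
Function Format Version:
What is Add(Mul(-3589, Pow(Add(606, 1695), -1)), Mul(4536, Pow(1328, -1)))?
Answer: Rational(708893, 381966) ≈ 1.8559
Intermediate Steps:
Add(Mul(-3589, Pow(Add(606, 1695), -1)), Mul(4536, Pow(1328, -1))) = Add(Mul(-3589, Pow(2301, -1)), Mul(4536, Rational(1, 1328))) = Add(Mul(-3589, Rational(1, 2301)), Rational(567, 166)) = Add(Rational(-3589, 2301), Rational(567, 166)) = Rational(708893, 381966)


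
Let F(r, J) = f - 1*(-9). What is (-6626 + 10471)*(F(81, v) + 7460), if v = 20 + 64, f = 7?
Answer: 28745220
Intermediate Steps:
v = 84
F(r, J) = 16 (F(r, J) = 7 - 1*(-9) = 7 + 9 = 16)
(-6626 + 10471)*(F(81, v) + 7460) = (-6626 + 10471)*(16 + 7460) = 3845*7476 = 28745220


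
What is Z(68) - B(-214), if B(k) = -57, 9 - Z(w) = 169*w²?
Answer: -781390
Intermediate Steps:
Z(w) = 9 - 169*w²
Z(68) - B(-214) = (9 - 169*68²) - 1*(-57) = (9 - 169*4624) + 57 = (9 - 781456) + 57 = -781447 + 57 = -781390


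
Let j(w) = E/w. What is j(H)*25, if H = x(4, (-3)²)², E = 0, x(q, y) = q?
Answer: 0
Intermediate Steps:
H = 16 (H = 4² = 16)
j(w) = 0 (j(w) = 0/w = 0)
j(H)*25 = 0*25 = 0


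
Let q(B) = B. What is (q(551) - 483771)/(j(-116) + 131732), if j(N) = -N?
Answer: -120805/32962 ≈ -3.6650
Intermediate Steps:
(q(551) - 483771)/(j(-116) + 131732) = (551 - 483771)/(-1*(-116) + 131732) = -483220/(116 + 131732) = -483220/131848 = -483220*1/131848 = -120805/32962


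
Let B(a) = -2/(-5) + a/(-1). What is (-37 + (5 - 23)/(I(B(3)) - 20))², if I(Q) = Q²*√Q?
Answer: (225733300*√65 + 1120712383*I)/(169000*√65 + 878707*I) ≈ 1318.0 - 27.46*I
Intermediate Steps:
B(a) = ⅖ - a (B(a) = -2*(-⅕) + a*(-1) = ⅖ - a)
I(Q) = Q^(5/2)
(-37 + (5 - 23)/(I(B(3)) - 20))² = (-37 + (5 - 23)/((⅖ - 1*3)^(5/2) - 20))² = (-37 - 18/((⅖ - 3)^(5/2) - 20))² = (-37 - 18/((-13/5)^(5/2) - 20))² = (-37 - 18/(169*I*√65/125 - 20))² = (-37 - 18/(-20 + 169*I*√65/125))²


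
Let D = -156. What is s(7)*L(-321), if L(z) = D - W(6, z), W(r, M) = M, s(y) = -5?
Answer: -825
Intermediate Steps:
L(z) = -156 - z
s(7)*L(-321) = -5*(-156 - 1*(-321)) = -5*(-156 + 321) = -5*165 = -825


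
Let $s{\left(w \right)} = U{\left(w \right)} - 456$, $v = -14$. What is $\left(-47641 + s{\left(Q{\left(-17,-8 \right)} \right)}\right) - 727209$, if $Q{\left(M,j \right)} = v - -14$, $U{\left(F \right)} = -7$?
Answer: $-775313$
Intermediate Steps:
$Q{\left(M,j \right)} = 0$ ($Q{\left(M,j \right)} = -14 - -14 = -14 + 14 = 0$)
$s{\left(w \right)} = -463$ ($s{\left(w \right)} = -7 - 456 = -463$)
$\left(-47641 + s{\left(Q{\left(-17,-8 \right)} \right)}\right) - 727209 = \left(-47641 - 463\right) - 727209 = -48104 - 727209 = -775313$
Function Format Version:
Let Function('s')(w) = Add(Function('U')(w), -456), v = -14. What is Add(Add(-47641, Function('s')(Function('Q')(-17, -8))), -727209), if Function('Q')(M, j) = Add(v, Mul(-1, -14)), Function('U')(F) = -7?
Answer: -775313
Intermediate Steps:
Function('Q')(M, j) = 0 (Function('Q')(M, j) = Add(-14, Mul(-1, -14)) = Add(-14, 14) = 0)
Function('s')(w) = -463 (Function('s')(w) = Add(-7, -456) = -463)
Add(Add(-47641, Function('s')(Function('Q')(-17, -8))), -727209) = Add(Add(-47641, -463), -727209) = Add(-48104, -727209) = -775313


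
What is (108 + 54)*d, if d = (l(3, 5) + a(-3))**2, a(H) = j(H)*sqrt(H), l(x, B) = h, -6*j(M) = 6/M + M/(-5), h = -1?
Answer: 6777/50 - 378*I*sqrt(3)/5 ≈ 135.54 - 130.94*I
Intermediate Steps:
j(M) = -1/M + M/30 (j(M) = -(6/M + M/(-5))/6 = -(6/M + M*(-1/5))/6 = -(6/M - M/5)/6 = -1/M + M/30)
l(x, B) = -1
a(H) = sqrt(H)*(-1/H + H/30) (a(H) = (-1/H + H/30)*sqrt(H) = sqrt(H)*(-1/H + H/30))
d = (-1 + 7*I*sqrt(3)/30)**2 (d = (-1 + (-30 + (-3)**2)/(30*sqrt(-3)))**2 = (-1 + (-I*sqrt(3)/3)*(-30 + 9)/30)**2 = (-1 + (1/30)*(-I*sqrt(3)/3)*(-21))**2 = (-1 + 7*I*sqrt(3)/30)**2 ≈ 0.83667 - 0.80829*I)
(108 + 54)*d = (108 + 54)*(251/300 - 7*I*sqrt(3)/15) = 162*(251/300 - 7*I*sqrt(3)/15) = 6777/50 - 378*I*sqrt(3)/5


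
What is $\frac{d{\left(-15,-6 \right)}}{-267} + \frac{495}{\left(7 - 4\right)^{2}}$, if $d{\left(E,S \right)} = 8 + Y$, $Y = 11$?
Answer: $\frac{14666}{267} \approx 54.929$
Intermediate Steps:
$d{\left(E,S \right)} = 19$ ($d{\left(E,S \right)} = 8 + 11 = 19$)
$\frac{d{\left(-15,-6 \right)}}{-267} + \frac{495}{\left(7 - 4\right)^{2}} = \frac{19}{-267} + \frac{495}{\left(7 - 4\right)^{2}} = 19 \left(- \frac{1}{267}\right) + \frac{495}{3^{2}} = - \frac{19}{267} + \frac{495}{9} = - \frac{19}{267} + 495 \cdot \frac{1}{9} = - \frac{19}{267} + 55 = \frac{14666}{267}$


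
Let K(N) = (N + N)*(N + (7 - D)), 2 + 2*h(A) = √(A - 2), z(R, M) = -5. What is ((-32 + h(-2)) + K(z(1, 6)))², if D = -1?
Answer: (63 - I)² ≈ 3968.0 - 126.0*I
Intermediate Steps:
h(A) = -1 + √(-2 + A)/2 (h(A) = -1 + √(A - 2)/2 = -1 + √(-2 + A)/2)
K(N) = 2*N*(8 + N) (K(N) = (N + N)*(N + (7 - 1*(-1))) = (2*N)*(N + (7 + 1)) = (2*N)*(N + 8) = (2*N)*(8 + N) = 2*N*(8 + N))
((-32 + h(-2)) + K(z(1, 6)))² = ((-32 + (-1 + √(-2 - 2)/2)) + 2*(-5)*(8 - 5))² = ((-32 + (-1 + √(-4)/2)) + 2*(-5)*3)² = ((-32 + (-1 + (2*I)/2)) - 30)² = ((-32 + (-1 + I)) - 30)² = ((-33 + I) - 30)² = (-63 + I)²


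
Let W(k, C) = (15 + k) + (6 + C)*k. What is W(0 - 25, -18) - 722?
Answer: -432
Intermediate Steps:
W(k, C) = 15 + k + k*(6 + C) (W(k, C) = (15 + k) + k*(6 + C) = 15 + k + k*(6 + C))
W(0 - 25, -18) - 722 = (15 + 7*(0 - 25) - 18*(0 - 25)) - 722 = (15 + 7*(-25) - 18*(-25)) - 722 = (15 - 175 + 450) - 722 = 290 - 722 = -432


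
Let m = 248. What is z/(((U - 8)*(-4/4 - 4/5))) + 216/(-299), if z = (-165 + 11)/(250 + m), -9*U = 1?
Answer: -4041347/5434923 ≈ -0.74359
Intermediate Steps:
U = -1/9 (U = -1/9*1 = -1/9 ≈ -0.11111)
z = -77/249 (z = (-165 + 11)/(250 + 248) = -154/498 = -154*1/498 = -77/249 ≈ -0.30924)
z/(((U - 8)*(-4/4 - 4/5))) + 216/(-299) = -77*1/((-1/9 - 8)*(-4/4 - 4/5))/249 + 216/(-299) = -77*(-9/(73*(-4*1/4 - 4*1/5)))/249 + 216*(-1/299) = -77*(-9/(73*(-1 - 4/5)))/249 - 216/299 = -77/(249*((-73/9*(-9/5)))) - 216/299 = -77/(249*73/5) - 216/299 = -77/249*5/73 - 216/299 = -385/18177 - 216/299 = -4041347/5434923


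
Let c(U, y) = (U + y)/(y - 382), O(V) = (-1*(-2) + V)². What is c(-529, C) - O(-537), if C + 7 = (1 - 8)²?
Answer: -97316013/340 ≈ -2.8622e+5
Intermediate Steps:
C = 42 (C = -7 + (1 - 8)² = -7 + (-7)² = -7 + 49 = 42)
O(V) = (2 + V)²
c(U, y) = (U + y)/(-382 + y)
c(-529, C) - O(-537) = (-529 + 42)/(-382 + 42) - (2 - 537)² = -487/(-340) - 1*(-535)² = -1/340*(-487) - 1*286225 = 487/340 - 286225 = -97316013/340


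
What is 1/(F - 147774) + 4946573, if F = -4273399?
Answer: 21869654990128/4421173 ≈ 4.9466e+6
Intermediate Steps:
1/(F - 147774) + 4946573 = 1/(-4273399 - 147774) + 4946573 = 1/(-4421173) + 4946573 = -1/4421173 + 4946573 = 21869654990128/4421173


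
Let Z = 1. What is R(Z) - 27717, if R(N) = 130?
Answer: -27587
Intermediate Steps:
R(Z) - 27717 = 130 - 27717 = -27587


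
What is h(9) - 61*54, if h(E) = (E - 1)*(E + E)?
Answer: -3150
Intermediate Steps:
h(E) = 2*E*(-1 + E) (h(E) = (-1 + E)*(2*E) = 2*E*(-1 + E))
h(9) - 61*54 = 2*9*(-1 + 9) - 61*54 = 2*9*8 - 3294 = 144 - 3294 = -3150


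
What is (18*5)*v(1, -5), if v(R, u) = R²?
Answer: 90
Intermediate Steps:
(18*5)*v(1, -5) = (18*5)*1² = 90*1 = 90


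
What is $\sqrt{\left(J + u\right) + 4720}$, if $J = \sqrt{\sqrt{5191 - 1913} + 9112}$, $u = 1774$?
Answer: $\sqrt{6494 + \sqrt{9112 + \sqrt{3278}}} \approx 81.177$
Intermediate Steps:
$J = \sqrt{9112 + \sqrt{3278}}$ ($J = \sqrt{\sqrt{3278} + 9112} = \sqrt{9112 + \sqrt{3278}} \approx 95.756$)
$\sqrt{\left(J + u\right) + 4720} = \sqrt{\left(\sqrt{9112 + \sqrt{3278}} + 1774\right) + 4720} = \sqrt{\left(1774 + \sqrt{9112 + \sqrt{3278}}\right) + 4720} = \sqrt{6494 + \sqrt{9112 + \sqrt{3278}}}$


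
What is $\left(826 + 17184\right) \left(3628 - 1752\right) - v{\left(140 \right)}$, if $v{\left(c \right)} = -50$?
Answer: $33786810$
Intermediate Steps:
$\left(826 + 17184\right) \left(3628 - 1752\right) - v{\left(140 \right)} = \left(826 + 17184\right) \left(3628 - 1752\right) - -50 = 18010 \cdot 1876 + 50 = 33786760 + 50 = 33786810$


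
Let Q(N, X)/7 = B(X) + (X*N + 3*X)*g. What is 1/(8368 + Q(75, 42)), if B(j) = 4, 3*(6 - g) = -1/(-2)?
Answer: 1/142166 ≈ 7.0340e-6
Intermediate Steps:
g = 35/6 (g = 6 - (-1)/(3*(-2)) = 6 - (-1)*(-1)/(3*2) = 6 - ⅓*½ = 6 - ⅙ = 35/6 ≈ 5.8333)
Q(N, X) = 28 + 245*X/2 + 245*N*X/6 (Q(N, X) = 7*(4 + (X*N + 3*X)*(35/6)) = 7*(4 + (N*X + 3*X)*(35/6)) = 7*(4 + (3*X + N*X)*(35/6)) = 7*(4 + (35*X/2 + 35*N*X/6)) = 7*(4 + 35*X/2 + 35*N*X/6) = 28 + 245*X/2 + 245*N*X/6)
1/(8368 + Q(75, 42)) = 1/(8368 + (28 + (245/2)*42 + (245/6)*75*42)) = 1/(8368 + (28 + 5145 + 128625)) = 1/(8368 + 133798) = 1/142166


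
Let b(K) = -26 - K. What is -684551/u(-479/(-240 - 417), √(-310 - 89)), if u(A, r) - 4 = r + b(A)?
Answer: 6716116854531/395222440 + 295485754599*I*√399/395222440 ≈ 16993.0 + 14934.0*I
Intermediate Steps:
u(A, r) = -22 + r - A (u(A, r) = 4 + (r + (-26 - A)) = 4 + (-26 + r - A) = -22 + r - A)
-684551/u(-479/(-240 - 417), √(-310 - 89)) = -684551/(-22 + √(-310 - 89) - (-479)/(-240 - 417)) = -684551/(-22 + √(-399) - (-479)/(-657)) = -684551/(-22 + I*√399 - (-479)*(-1)/657) = -684551/(-22 + I*√399 - 1*479/657) = -684551/(-22 + I*√399 - 479/657) = -684551/(-14933/657 + I*√399)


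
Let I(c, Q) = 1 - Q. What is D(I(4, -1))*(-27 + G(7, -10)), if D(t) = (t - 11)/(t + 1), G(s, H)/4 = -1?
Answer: 93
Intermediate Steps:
G(s, H) = -4 (G(s, H) = 4*(-1) = -4)
D(t) = (-11 + t)/(1 + t)
D(I(4, -1))*(-27 + G(7, -10)) = ((-11 + (1 - 1*(-1)))/(1 + (1 - 1*(-1))))*(-27 - 4) = ((-11 + (1 + 1))/(1 + (1 + 1)))*(-31) = ((-11 + 2)/(1 + 2))*(-31) = (-9/3)*(-31) = ((⅓)*(-9))*(-31) = -3*(-31) = 93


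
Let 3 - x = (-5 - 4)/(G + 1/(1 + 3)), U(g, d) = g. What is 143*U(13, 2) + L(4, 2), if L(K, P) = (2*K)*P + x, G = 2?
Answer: 1882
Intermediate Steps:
x = 7 (x = 3 - (-5 - 4)/(2 + 1/(1 + 3)) = 3 - (-9)/(2 + 1/4) = 3 - (-9)/(2 + ¼) = 3 - (-9)/9/4 = 3 - (-9)*4/9 = 3 - 1*(-4) = 3 + 4 = 7)
L(K, P) = 7 + 2*K*P (L(K, P) = (2*K)*P + 7 = 2*K*P + 7 = 7 + 2*K*P)
143*U(13, 2) + L(4, 2) = 143*13 + (7 + 2*4*2) = 1859 + (7 + 16) = 1859 + 23 = 1882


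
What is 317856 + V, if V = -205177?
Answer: 112679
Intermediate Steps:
317856 + V = 317856 - 205177 = 112679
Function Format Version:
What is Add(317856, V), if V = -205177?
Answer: 112679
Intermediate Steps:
Add(317856, V) = Add(317856, -205177) = 112679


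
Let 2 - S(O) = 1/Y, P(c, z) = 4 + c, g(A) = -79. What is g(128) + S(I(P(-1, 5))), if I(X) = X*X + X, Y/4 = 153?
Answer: -47125/612 ≈ -77.002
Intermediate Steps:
Y = 612 (Y = 4*153 = 612)
I(X) = X + X² (I(X) = X² + X = X + X²)
S(O) = 1223/612 (S(O) = 2 - 1/612 = 1223/612)
g(128) + S(I(P(-1, 5))) = -79 + 1223/612 = -47125/612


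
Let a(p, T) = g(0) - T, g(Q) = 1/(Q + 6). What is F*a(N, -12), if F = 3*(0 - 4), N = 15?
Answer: -146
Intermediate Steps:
g(Q) = 1/(6 + Q)
F = -12 (F = 3*(-4) = -12)
a(p, T) = 1/6 - T (a(p, T) = 1/(6 + 0) - T = 1/6 - T)
F*a(N, -12) = -12*(1/6 - 1*(-12)) = -12*(1/6 + 12) = -12*73/6 = -146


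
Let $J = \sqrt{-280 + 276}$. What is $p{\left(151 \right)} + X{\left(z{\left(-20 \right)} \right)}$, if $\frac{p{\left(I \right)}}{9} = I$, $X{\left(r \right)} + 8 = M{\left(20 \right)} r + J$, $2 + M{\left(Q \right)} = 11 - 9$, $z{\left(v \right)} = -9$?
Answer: $1351 + 2 i \approx 1351.0 + 2.0 i$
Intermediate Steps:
$M{\left(Q \right)} = 0$ ($M{\left(Q \right)} = -2 + \left(11 - 9\right) = -2 + 2 = 0$)
$J = 2 i$ ($J = \sqrt{-4} = 2 i \approx 2.0 i$)
$X{\left(r \right)} = -8 + 2 i$ ($X{\left(r \right)} = -8 + \left(0 r + 2 i\right) = -8 + \left(0 + 2 i\right) = -8 + 2 i$)
$p{\left(I \right)} = 9 I$
$p{\left(151 \right)} + X{\left(z{\left(-20 \right)} \right)} = 9 \cdot 151 - \left(8 - 2 i\right) = 1359 - \left(8 - 2 i\right) = 1351 + 2 i$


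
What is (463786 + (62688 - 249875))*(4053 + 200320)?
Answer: 56529367427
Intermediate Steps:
(463786 + (62688 - 249875))*(4053 + 200320) = (463786 - 187187)*204373 = 276599*204373 = 56529367427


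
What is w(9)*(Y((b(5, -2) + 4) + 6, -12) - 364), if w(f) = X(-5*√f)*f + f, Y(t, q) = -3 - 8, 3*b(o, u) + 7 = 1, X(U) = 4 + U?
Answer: 33750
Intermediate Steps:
b(o, u) = -2 (b(o, u) = -7/3 + (⅓)*1 = -7/3 + ⅓ = -2)
Y(t, q) = -11
w(f) = f + f*(4 - 5*√f) (w(f) = (4 - 5*√f)*f + f = f*(4 - 5*√f) + f = f + f*(4 - 5*√f))
w(9)*(Y((b(5, -2) + 4) + 6, -12) - 364) = (-5*9^(3/2) + 5*9)*(-11 - 364) = (-5*27 + 45)*(-375) = (-135 + 45)*(-375) = -90*(-375) = 33750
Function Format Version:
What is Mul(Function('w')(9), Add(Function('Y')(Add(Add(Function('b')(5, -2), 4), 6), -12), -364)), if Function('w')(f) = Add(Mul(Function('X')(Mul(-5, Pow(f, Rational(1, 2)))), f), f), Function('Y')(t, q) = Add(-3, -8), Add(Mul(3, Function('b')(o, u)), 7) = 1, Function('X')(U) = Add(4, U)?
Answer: 33750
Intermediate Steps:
Function('b')(o, u) = -2 (Function('b')(o, u) = Add(Rational(-7, 3), Mul(Rational(1, 3), 1)) = Add(Rational(-7, 3), Rational(1, 3)) = -2)
Function('Y')(t, q) = -11
Function('w')(f) = Add(f, Mul(f, Add(4, Mul(-5, Pow(f, Rational(1, 2)))))) (Function('w')(f) = Add(Mul(Add(4, Mul(-5, Pow(f, Rational(1, 2)))), f), f) = Add(Mul(f, Add(4, Mul(-5, Pow(f, Rational(1, 2))))), f) = Add(f, Mul(f, Add(4, Mul(-5, Pow(f, Rational(1, 2)))))))
Mul(Function('w')(9), Add(Function('Y')(Add(Add(Function('b')(5, -2), 4), 6), -12), -364)) = Mul(Add(Mul(-5, Pow(9, Rational(3, 2))), Mul(5, 9)), Add(-11, -364)) = Mul(Add(Mul(-5, 27), 45), -375) = Mul(Add(-135, 45), -375) = Mul(-90, -375) = 33750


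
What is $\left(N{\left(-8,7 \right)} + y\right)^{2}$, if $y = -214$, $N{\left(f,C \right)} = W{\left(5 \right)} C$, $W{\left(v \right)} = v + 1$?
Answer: $29584$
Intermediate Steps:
$W{\left(v \right)} = 1 + v$
$N{\left(f,C \right)} = 6 C$ ($N{\left(f,C \right)} = \left(1 + 5\right) C = 6 C$)
$\left(N{\left(-8,7 \right)} + y\right)^{2} = \left(6 \cdot 7 - 214\right)^{2} = \left(42 - 214\right)^{2} = \left(-172\right)^{2} = 29584$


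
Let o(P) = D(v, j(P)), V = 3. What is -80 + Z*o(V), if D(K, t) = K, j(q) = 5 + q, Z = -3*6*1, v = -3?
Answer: -26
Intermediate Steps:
Z = -18 (Z = -18*1 = -18)
o(P) = -3
-80 + Z*o(V) = -80 - 18*(-3) = -80 + 54 = -26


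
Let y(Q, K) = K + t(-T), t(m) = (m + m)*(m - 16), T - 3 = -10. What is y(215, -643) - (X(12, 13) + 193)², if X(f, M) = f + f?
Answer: -47858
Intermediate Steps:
T = -7 (T = 3 - 10 = -7)
X(f, M) = 2*f
t(m) = 2*m*(-16 + m) (t(m) = (2*m)*(-16 + m) = 2*m*(-16 + m))
y(Q, K) = -126 + K (y(Q, K) = K + 2*(-1*(-7))*(-16 - 1*(-7)) = K + 2*7*(-16 + 7) = K + 2*7*(-9) = K - 126 = -126 + K)
y(215, -643) - (X(12, 13) + 193)² = (-126 - 643) - (2*12 + 193)² = -769 - (24 + 193)² = -769 - 1*217² = -769 - 1*47089 = -769 - 47089 = -47858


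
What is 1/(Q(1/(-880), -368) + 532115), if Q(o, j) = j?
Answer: 1/531747 ≈ 1.8806e-6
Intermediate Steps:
1/(Q(1/(-880), -368) + 532115) = 1/(-368 + 532115) = 1/531747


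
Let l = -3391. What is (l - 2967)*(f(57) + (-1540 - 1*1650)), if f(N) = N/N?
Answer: 20275662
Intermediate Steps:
f(N) = 1
(l - 2967)*(f(57) + (-1540 - 1*1650)) = (-3391 - 2967)*(1 + (-1540 - 1*1650)) = -6358*(1 + (-1540 - 1650)) = -6358*(1 - 3190) = -6358*(-3189) = 20275662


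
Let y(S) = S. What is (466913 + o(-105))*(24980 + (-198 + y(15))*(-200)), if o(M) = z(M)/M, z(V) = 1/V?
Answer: 63399268113016/2205 ≈ 2.8753e+10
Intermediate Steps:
o(M) = M⁻² (o(M) = 1/(M*M) = M⁻²)
(466913 + o(-105))*(24980 + (-198 + y(15))*(-200)) = (466913 + (-105)⁻²)*(24980 + (-198 + 15)*(-200)) = (466913 + 1/11025)*(24980 - 183*(-200)) = 5147715826*(24980 + 36600)/11025 = (5147715826/11025)*61580 = 63399268113016/2205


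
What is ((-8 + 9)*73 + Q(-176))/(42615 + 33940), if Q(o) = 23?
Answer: 96/76555 ≈ 0.0012540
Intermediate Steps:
((-8 + 9)*73 + Q(-176))/(42615 + 33940) = ((-8 + 9)*73 + 23)/(42615 + 33940) = (1*73 + 23)/76555 = (73 + 23)*(1/76555) = 96*(1/76555) = 96/76555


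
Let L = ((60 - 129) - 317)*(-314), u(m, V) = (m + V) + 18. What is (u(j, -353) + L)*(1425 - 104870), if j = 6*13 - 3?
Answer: -12511052080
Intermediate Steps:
j = 75 (j = 78 - 3 = 75)
u(m, V) = 18 + V + m (u(m, V) = (V + m) + 18 = 18 + V + m)
L = 121204 (L = (-69 - 317)*(-314) = -386*(-314) = 121204)
(u(j, -353) + L)*(1425 - 104870) = ((18 - 353 + 75) + 121204)*(1425 - 104870) = (-260 + 121204)*(-103445) = 120944*(-103445) = -12511052080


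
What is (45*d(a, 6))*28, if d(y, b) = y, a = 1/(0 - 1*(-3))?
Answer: 420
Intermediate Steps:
a = ⅓ (a = 1/(0 + 3) = 1/3 = ⅓ ≈ 0.33333)
(45*d(a, 6))*28 = (45*(⅓))*28 = 15*28 = 420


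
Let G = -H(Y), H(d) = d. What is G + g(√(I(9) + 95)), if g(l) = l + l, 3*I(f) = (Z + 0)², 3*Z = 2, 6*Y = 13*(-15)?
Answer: 65/2 + 2*√7707/9 ≈ 52.009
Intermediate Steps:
Y = -65/2 (Y = (13*(-15))/6 = (⅙)*(-195) = -65/2 ≈ -32.500)
Z = ⅔ (Z = (⅓)*2 = ⅔ ≈ 0.66667)
I(f) = 4/27 (I(f) = (⅔ + 0)²/3 = (⅔)²/3 = (⅓)*(4/9) = 4/27)
g(l) = 2*l
G = 65/2 (G = -1*(-65/2) = 65/2 ≈ 32.500)
G + g(√(I(9) + 95)) = 65/2 + 2*√(4/27 + 95) = 65/2 + 2*√(2569/27) = 65/2 + 2*(√7707/9) = 65/2 + 2*√7707/9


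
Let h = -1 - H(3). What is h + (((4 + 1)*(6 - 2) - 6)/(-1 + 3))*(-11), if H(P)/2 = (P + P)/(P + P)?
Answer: -80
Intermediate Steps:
H(P) = 2 (H(P) = 2*((P + P)/(P + P)) = 2*((2*P)/((2*P))) = 2*((2*P)*(1/(2*P))) = 2*1 = 2)
h = -3 (h = -1 - 1*2 = -1 - 2 = -3)
h + (((4 + 1)*(6 - 2) - 6)/(-1 + 3))*(-11) = -3 + (((4 + 1)*(6 - 2) - 6)/(-1 + 3))*(-11) = -3 + ((5*4 - 6)/2)*(-11) = -3 + ((20 - 6)*(½))*(-11) = -3 + (14*(½))*(-11) = -3 + 7*(-11) = -3 - 77 = -80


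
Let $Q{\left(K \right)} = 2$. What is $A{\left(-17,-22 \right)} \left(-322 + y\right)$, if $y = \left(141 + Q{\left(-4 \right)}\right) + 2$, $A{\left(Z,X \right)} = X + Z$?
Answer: $6903$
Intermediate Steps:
$y = 145$ ($y = \left(141 + 2\right) + 2 = 143 + 2 = 145$)
$A{\left(-17,-22 \right)} \left(-322 + y\right) = \left(-22 - 17\right) \left(-322 + 145\right) = \left(-39\right) \left(-177\right) = 6903$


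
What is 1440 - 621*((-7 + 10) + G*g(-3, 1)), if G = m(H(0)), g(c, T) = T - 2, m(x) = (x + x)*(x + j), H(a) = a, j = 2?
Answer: -423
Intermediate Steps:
m(x) = 2*x*(2 + x) (m(x) = (x + x)*(x + 2) = (2*x)*(2 + x) = 2*x*(2 + x))
g(c, T) = -2 + T
G = 0 (G = 2*0*(2 + 0) = 2*0*2 = 0)
1440 - 621*((-7 + 10) + G*g(-3, 1)) = 1440 - 621*((-7 + 10) + 0*(-2 + 1)) = 1440 - 621*(3 + 0*(-1)) = 1440 - 621*(3 + 0) = 1440 - 621*3 = 1440 - 1863 = -423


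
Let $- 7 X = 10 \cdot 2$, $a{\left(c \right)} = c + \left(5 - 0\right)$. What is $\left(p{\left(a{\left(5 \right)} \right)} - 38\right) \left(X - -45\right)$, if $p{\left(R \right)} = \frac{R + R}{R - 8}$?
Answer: $-1180$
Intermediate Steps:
$a{\left(c \right)} = 5 + c$ ($a{\left(c \right)} = c + \left(5 + 0\right) = c + 5 = 5 + c$)
$p{\left(R \right)} = \frac{2 R}{-8 + R}$
$X = - \frac{20}{7}$ ($X = - \frac{10 \cdot 2}{7} = \left(- \frac{1}{7}\right) 20 = - \frac{20}{7} \approx -2.8571$)
$\left(p{\left(a{\left(5 \right)} \right)} - 38\right) \left(X - -45\right) = \left(\frac{2 \left(5 + 5\right)}{-8 + \left(5 + 5\right)} - 38\right) \left(- \frac{20}{7} - -45\right) = \left(2 \cdot 10 \frac{1}{-8 + 10} - 38\right) \left(- \frac{20}{7} + 45\right) = \left(2 \cdot 10 \cdot \frac{1}{2} - 38\right) \frac{295}{7} = \left(10 - 38\right) \frac{295}{7} = \left(-28\right) \frac{295}{7} = -1180$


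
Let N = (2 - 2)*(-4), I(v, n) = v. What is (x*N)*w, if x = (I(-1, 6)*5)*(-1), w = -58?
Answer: 0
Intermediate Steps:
N = 0 (N = 0*(-4) = 0)
x = 5 (x = -1*5*(-1) = -5*(-1) = 5)
(x*N)*w = (5*0)*(-58) = 0*(-58) = 0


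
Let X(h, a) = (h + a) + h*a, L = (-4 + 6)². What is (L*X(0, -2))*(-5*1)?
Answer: 40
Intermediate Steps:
L = 4 (L = 2² = 4)
X(h, a) = a + h + a*h (X(h, a) = (a + h) + a*h = a + h + a*h)
(L*X(0, -2))*(-5*1) = (4*(-2 + 0 - 2*0))*(-5*1) = (4*(-2 + 0 + 0))*(-5) = (4*(-2))*(-5) = -8*(-5) = 40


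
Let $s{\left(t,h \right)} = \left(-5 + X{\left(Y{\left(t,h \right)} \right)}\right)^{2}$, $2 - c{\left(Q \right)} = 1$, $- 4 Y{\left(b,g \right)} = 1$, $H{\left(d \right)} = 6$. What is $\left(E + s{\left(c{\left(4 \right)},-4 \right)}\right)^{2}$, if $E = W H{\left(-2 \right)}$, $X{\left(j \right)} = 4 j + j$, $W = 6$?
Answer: $\frac{1442401}{256} \approx 5634.4$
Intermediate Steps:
$Y{\left(b,g \right)} = - \frac{1}{4}$ ($Y{\left(b,g \right)} = \left(- \frac{1}{4}\right) 1 = - \frac{1}{4}$)
$X{\left(j \right)} = 5 j$
$c{\left(Q \right)} = 1$ ($c{\left(Q \right)} = 2 - 1 = 1$)
$s{\left(t,h \right)} = \frac{625}{16}$ ($s{\left(t,h \right)} = \left(-5 + 5 \left(- \frac{1}{4}\right)\right)^{2} = \left(-5 - \frac{5}{4}\right)^{2} = \left(- \frac{25}{4}\right)^{2} = \frac{625}{16}$)
$E = 36$ ($E = 6 \cdot 6 = 36$)
$\left(E + s{\left(c{\left(4 \right)},-4 \right)}\right)^{2} = \left(36 + \frac{625}{16}\right)^{2} = \left(\frac{1201}{16}\right)^{2} = \frac{1442401}{256}$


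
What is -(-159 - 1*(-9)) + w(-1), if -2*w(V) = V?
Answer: 301/2 ≈ 150.50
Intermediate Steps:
w(V) = -V/2
-(-159 - 1*(-9)) + w(-1) = -(-159 - 1*(-9)) - ½*(-1) = -(-159 + 9) + ½ = -1*(-150) + ½ = 150 + ½ = 301/2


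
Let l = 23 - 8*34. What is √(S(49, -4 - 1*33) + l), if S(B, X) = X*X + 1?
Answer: √1121 ≈ 33.481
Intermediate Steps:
S(B, X) = 1 + X² (S(B, X) = X² + 1 = 1 + X²)
l = -249 (l = 23 - 272 = -249)
√(S(49, -4 - 1*33) + l) = √((1 + (-4 - 1*33)²) - 249) = √((1 + (-4 - 33)²) - 249) = √((1 + (-37)²) - 249) = √((1 + 1369) - 249) = √(1370 - 249) = √1121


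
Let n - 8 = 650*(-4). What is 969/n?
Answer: -323/864 ≈ -0.37384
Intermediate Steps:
n = -2592 (n = 8 + 650*(-4) = 8 - 2600 = -2592)
969/n = 969/(-2592) = 969*(-1/2592) = -323/864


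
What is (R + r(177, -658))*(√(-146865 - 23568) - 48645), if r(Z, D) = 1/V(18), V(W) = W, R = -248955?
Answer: 24220826545/2 - 4481189*I*√18937/6 ≈ 1.211e+10 - 1.0278e+8*I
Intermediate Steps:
r(Z, D) = 1/18
(R + r(177, -658))*(√(-146865 - 23568) - 48645) = (-248955 + 1/18)*(√(-146865 - 23568) - 48645) = -4481189*(√(-170433) - 48645)/18 = -4481189*(3*I*√18937 - 48645)/18 = -4481189*(-48645 + 3*I*√18937)/18 = 24220826545/2 - 4481189*I*√18937/6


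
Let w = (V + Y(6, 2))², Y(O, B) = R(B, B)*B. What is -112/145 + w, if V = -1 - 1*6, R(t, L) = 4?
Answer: 33/145 ≈ 0.22759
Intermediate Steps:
V = -7 (V = -1 - 6 = -7)
Y(O, B) = 4*B
w = 1 (w = (-7 + 4*2)² = (-7 + 8)² = 1² = 1)
-112/145 + w = -112/145 + 1 = 33/145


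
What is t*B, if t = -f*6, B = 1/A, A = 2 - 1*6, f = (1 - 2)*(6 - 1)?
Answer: -15/2 ≈ -7.5000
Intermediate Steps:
f = -5 (f = -1*5 = -5)
A = -4 (A = 2 - 6 = -4)
B = -¼ (B = 1/(-4) = -¼ ≈ -0.25000)
t = 30 (t = -1*(-5)*6 = 5*6 = 30)
t*B = 30*(-¼) = -15/2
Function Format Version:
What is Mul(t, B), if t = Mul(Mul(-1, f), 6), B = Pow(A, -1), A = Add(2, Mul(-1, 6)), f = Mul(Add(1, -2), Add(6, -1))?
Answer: Rational(-15, 2) ≈ -7.5000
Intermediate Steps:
f = -5 (f = Mul(-1, 5) = -5)
A = -4 (A = Add(2, -6) = -4)
B = Rational(-1, 4) (B = Pow(-4, -1) = Rational(-1, 4) ≈ -0.25000)
t = 30 (t = Mul(Mul(-1, -5), 6) = Mul(5, 6) = 30)
Mul(t, B) = Mul(30, Rational(-1, 4)) = Rational(-15, 2)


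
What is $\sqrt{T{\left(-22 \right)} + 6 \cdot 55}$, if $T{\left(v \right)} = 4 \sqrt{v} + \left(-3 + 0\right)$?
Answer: $\sqrt{327 + 4 i \sqrt{22}} \approx 18.091 + 0.51855 i$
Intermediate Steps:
$T{\left(v \right)} = -3 + 4 \sqrt{v}$ ($T{\left(v \right)} = 4 \sqrt{v} - 3 = -3 + 4 \sqrt{v}$)
$\sqrt{T{\left(-22 \right)} + 6 \cdot 55} = \sqrt{\left(-3 + 4 \sqrt{-22}\right) + 6 \cdot 55} = \sqrt{\left(-3 + 4 i \sqrt{22}\right) + 330} = \sqrt{327 + 4 i \sqrt{22}}$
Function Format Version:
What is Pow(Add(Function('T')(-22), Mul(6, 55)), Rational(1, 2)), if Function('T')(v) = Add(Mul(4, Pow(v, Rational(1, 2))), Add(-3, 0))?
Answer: Pow(Add(327, Mul(4, I, Pow(22, Rational(1, 2)))), Rational(1, 2)) ≈ Add(18.091, Mul(0.51855, I))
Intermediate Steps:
Function('T')(v) = Add(-3, Mul(4, Pow(v, Rational(1, 2)))) (Function('T')(v) = Add(Mul(4, Pow(v, Rational(1, 2))), -3) = Add(-3, Mul(4, Pow(v, Rational(1, 2)))))
Pow(Add(Function('T')(-22), Mul(6, 55)), Rational(1, 2)) = Pow(Add(Add(-3, Mul(4, Pow(-22, Rational(1, 2)))), Mul(6, 55)), Rational(1, 2)) = Pow(Add(Add(-3, Mul(4, Mul(I, Pow(22, Rational(1, 2))))), 330), Rational(1, 2)) = Pow(Add(Add(-3, Mul(4, I, Pow(22, Rational(1, 2)))), 330), Rational(1, 2)) = Pow(Add(327, Mul(4, I, Pow(22, Rational(1, 2)))), Rational(1, 2))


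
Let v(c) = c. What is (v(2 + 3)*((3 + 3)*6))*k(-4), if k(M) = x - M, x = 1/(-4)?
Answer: 675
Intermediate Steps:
x = -¼ ≈ -0.25000
k(M) = -¼ - M
(v(2 + 3)*((3 + 3)*6))*k(-4) = ((2 + 3)*((3 + 3)*6))*(-¼ - 1*(-4)) = (5*(6*6))*(-¼ + 4) = (5*36)*(15/4) = 180*(15/4) = 675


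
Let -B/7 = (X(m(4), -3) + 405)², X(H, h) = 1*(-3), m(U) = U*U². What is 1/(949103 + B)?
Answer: -1/182125 ≈ -5.4907e-6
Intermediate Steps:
m(U) = U³
X(H, h) = -3
B = -1131228 (B = -7*(-3 + 405)² = -7*402² = -7*161604 = -1131228)
1/(949103 + B) = 1/(949103 - 1131228) = 1/(-182125) = -1/182125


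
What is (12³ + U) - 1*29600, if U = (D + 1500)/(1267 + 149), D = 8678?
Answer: -19728287/708 ≈ -27865.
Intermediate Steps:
U = 5089/708 (U = (8678 + 1500)/(1267 + 149) = 10178/1416 = 10178*(1/1416) = 5089/708 ≈ 7.1879)
(12³ + U) - 1*29600 = (12³ + 5089/708) - 1*29600 = (1728 + 5089/708) - 29600 = 1228513/708 - 29600 = -19728287/708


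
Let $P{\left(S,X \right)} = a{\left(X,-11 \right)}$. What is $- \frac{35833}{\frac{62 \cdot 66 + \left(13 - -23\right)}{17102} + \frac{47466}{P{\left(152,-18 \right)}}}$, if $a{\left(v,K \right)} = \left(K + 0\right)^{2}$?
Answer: $- \frac{37075365943}{406131510} \approx -91.289$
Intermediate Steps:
$a{\left(v,K \right)} = K^{2}$
$P{\left(S,X \right)} = 121$ ($P{\left(S,X \right)} = \left(-11\right)^{2} = 121$)
$- \frac{35833}{\frac{62 \cdot 66 + \left(13 - -23\right)}{17102} + \frac{47466}{P{\left(152,-18 \right)}}} = - \frac{35833}{\frac{62 \cdot 66 + \left(13 - -23\right)}{17102} + \frac{47466}{121}} = - \frac{35833}{\left(4092 + \left(13 + 23\right)\right) \frac{1}{17102} + 47466 \cdot \frac{1}{121}} = - \frac{35833}{\left(4092 + 36\right) \frac{1}{17102} + \frac{47466}{121}} = - \frac{35833}{4128 \cdot \frac{1}{17102} + \frac{47466}{121}} = - \frac{35833}{\frac{2064}{8551} + \frac{47466}{121}} = - \frac{35833}{\frac{406131510}{1034671}} = \left(-35833\right) \frac{1034671}{406131510} = - \frac{37075365943}{406131510}$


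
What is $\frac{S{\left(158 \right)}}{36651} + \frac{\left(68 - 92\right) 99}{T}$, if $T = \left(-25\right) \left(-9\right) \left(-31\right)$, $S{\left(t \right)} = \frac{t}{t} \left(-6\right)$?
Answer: $\frac{3223738}{9468175} \approx 0.34048$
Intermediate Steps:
$S{\left(t \right)} = -6$ ($S{\left(t \right)} = 1 \left(-6\right) = -6$)
$T = -6975$ ($T = 225 \left(-31\right) = -6975$)
$\frac{S{\left(158 \right)}}{36651} + \frac{\left(68 - 92\right) 99}{T} = - \frac{6}{36651} + \frac{\left(68 - 92\right) 99}{-6975} = \left(-6\right) \frac{1}{36651} + \left(-24\right) 99 \left(- \frac{1}{6975}\right) = - \frac{2}{12217} - - \frac{264}{775} = - \frac{2}{12217} + \frac{264}{775} = \frac{3223738}{9468175}$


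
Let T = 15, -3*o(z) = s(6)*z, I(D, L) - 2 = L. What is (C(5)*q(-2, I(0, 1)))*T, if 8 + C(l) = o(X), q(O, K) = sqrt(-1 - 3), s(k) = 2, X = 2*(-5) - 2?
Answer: 0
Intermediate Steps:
I(D, L) = 2 + L
X = -12 (X = -10 - 2 = -12)
q(O, K) = 2*I (q(O, K) = sqrt(-4) = 2*I)
o(z) = -2*z/3
C(l) = 0 (C(l) = -8 - 2/3*(-12) = -8 + 8 = 0)
(C(5)*q(-2, I(0, 1)))*T = (0*(2*I))*15 = 0*15 = 0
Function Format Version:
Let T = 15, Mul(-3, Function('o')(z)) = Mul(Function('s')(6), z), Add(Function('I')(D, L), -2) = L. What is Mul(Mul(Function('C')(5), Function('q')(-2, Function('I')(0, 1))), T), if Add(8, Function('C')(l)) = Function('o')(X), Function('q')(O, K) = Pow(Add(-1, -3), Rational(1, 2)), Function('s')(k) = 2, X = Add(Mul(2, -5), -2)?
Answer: 0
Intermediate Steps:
Function('I')(D, L) = Add(2, L)
X = -12 (X = Add(-10, -2) = -12)
Function('q')(O, K) = Mul(2, I) (Function('q')(O, K) = Pow(-4, Rational(1, 2)) = Mul(2, I))
Function('o')(z) = Mul(Rational(-2, 3), z) (Function('o')(z) = Mul(Rational(-1, 3), Mul(2, z)) = Mul(Rational(-2, 3), z))
Function('C')(l) = 0 (Function('C')(l) = Add(-8, Mul(Rational(-2, 3), -12)) = Add(-8, 8) = 0)
Mul(Mul(Function('C')(5), Function('q')(-2, Function('I')(0, 1))), T) = Mul(Mul(0, Mul(2, I)), 15) = Mul(0, 15) = 0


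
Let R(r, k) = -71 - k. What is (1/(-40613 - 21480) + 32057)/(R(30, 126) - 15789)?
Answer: -995257650/496309349 ≈ -2.0053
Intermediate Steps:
(1/(-40613 - 21480) + 32057)/(R(30, 126) - 15789) = (1/(-40613 - 21480) + 32057)/((-71 - 1*126) - 15789) = (1/(-62093) + 32057)/((-71 - 126) - 15789) = (-1/62093 + 32057)/(-197 - 15789) = (1990515300/62093)/(-15986) = (1990515300/62093)*(-1/15986) = -995257650/496309349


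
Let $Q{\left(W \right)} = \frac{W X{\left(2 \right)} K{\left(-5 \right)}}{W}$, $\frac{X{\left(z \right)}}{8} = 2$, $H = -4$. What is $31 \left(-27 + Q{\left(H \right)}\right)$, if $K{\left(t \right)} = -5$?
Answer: $-3317$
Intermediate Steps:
$X{\left(z \right)} = 16$ ($X{\left(z \right)} = 8 \cdot 2 = 16$)
$Q{\left(W \right)} = -80$ ($Q{\left(W \right)} = \frac{W 16 \left(-5\right)}{W} = \frac{16 W \left(-5\right)}{W} = \frac{\left(-80\right) W}{W} = -80$)
$31 \left(-27 + Q{\left(H \right)}\right) = 31 \left(-27 - 80\right) = 31 \left(-107\right) = -3317$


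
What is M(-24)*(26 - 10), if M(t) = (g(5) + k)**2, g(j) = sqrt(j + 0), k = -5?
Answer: 480 - 160*sqrt(5) ≈ 122.23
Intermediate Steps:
g(j) = sqrt(j)
M(t) = (-5 + sqrt(5))**2 (M(t) = (sqrt(5) - 5)**2 = (-5 + sqrt(5))**2)
M(-24)*(26 - 10) = (5 - sqrt(5))**2*(26 - 10) = (5 - sqrt(5))**2*16 = 16*(5 - sqrt(5))**2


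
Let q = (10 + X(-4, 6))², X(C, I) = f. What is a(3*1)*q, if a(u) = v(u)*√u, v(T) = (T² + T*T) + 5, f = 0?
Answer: 2300*√3 ≈ 3983.7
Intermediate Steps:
X(C, I) = 0
v(T) = 5 + 2*T² (v(T) = (T² + T²) + 5 = 2*T² + 5 = 5 + 2*T²)
a(u) = √u*(5 + 2*u²) (a(u) = (5 + 2*u²)*√u = √u*(5 + 2*u²))
q = 100 (q = (10 + 0)² = 10² = 100)
a(3*1)*q = (√(3*1)*(5 + 2*(3*1)²))*100 = (√3*(5 + 2*3²))*100 = (√3*(5 + 2*9))*100 = (√3*(5 + 18))*100 = (√3*23)*100 = (23*√3)*100 = 2300*√3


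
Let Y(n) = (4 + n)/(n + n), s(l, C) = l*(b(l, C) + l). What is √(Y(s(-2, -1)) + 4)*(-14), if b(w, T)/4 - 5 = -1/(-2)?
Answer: -7*√445/5 ≈ -29.533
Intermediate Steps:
b(w, T) = 22 (b(w, T) = 20 + 4*(-1/(-2)) = 20 + 4*(-1*(-½)) = 20 + 4*(½) = 20 + 2 = 22)
s(l, C) = l*(22 + l)
Y(n) = (4 + n)/(2*n) (Y(n) = (4 + n)/((2*n)) = (4 + n)*(1/(2*n)) = (4 + n)/(2*n))
√(Y(s(-2, -1)) + 4)*(-14) = √((4 - 2*(22 - 2))/(2*((-2*(22 - 2)))) + 4)*(-14) = √((4 - 2*20)/(2*((-2*20))) + 4)*(-14) = √((½)*(4 - 40)/(-40) + 4)*(-14) = √((½)*(-1/40)*(-36) + 4)*(-14) = √(9/20 + 4)*(-14) = √(89/20)*(-14) = (√445/10)*(-14) = -7*√445/5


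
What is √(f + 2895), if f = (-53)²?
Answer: 2*√1426 ≈ 75.525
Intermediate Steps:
f = 2809
√(f + 2895) = √(2809 + 2895) = √5704 = 2*√1426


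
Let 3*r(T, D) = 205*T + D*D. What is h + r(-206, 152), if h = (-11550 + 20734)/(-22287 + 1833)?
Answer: -3105006/487 ≈ -6375.8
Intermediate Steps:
h = -656/1461 (h = 9184/(-20454) = 9184*(-1/20454) = -656/1461 ≈ -0.44901)
r(T, D) = D²/3 + 205*T/3 (r(T, D) = (205*T + D*D)/3 = (205*T + D²)/3 = (D² + 205*T)/3 = D²/3 + 205*T/3)
h + r(-206, 152) = -656/1461 + ((⅓)*152² + (205/3)*(-206)) = -656/1461 + ((⅓)*23104 - 42230/3) = -656/1461 + (23104/3 - 42230/3) = -656/1461 - 19126/3 = -3105006/487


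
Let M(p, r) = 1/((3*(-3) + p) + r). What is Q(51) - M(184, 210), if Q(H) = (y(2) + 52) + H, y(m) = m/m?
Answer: 40039/385 ≈ 104.00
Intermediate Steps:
y(m) = 1
Q(H) = 53 + H (Q(H) = (1 + 52) + H = 53 + H)
M(p, r) = 1/(-9 + p + r) (M(p, r) = 1/((-9 + p) + r) = 1/(-9 + p + r))
Q(51) - M(184, 210) = (53 + 51) - 1/(-9 + 184 + 210) = 104 - 1/385 = 40039/385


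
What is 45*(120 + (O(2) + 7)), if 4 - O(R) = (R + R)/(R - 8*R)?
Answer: 41355/7 ≈ 5907.9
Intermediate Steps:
O(R) = 30/7 (O(R) = 4 - (R + R)/(R - 8*R) = 4 - 2*R/((-7*R)) = 4 - 2*R*(-1/(7*R)) = 4 - 1*(-2/7) = 4 + 2/7 = 30/7)
45*(120 + (O(2) + 7)) = 45*(120 + (30/7 + 7)) = 45*(120 + 79/7) = 45*(919/7) = 41355/7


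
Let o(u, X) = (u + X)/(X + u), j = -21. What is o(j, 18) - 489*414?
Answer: -202445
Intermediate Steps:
o(u, X) = 1 (o(u, X) = (X + u)/(X + u) = 1)
o(j, 18) - 489*414 = 1 - 489*414 = 1 - 202446 = -202445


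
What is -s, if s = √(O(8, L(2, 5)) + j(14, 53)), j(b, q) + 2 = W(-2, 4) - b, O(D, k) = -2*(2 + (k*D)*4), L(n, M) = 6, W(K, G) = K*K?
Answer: -20*I ≈ -20.0*I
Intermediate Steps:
W(K, G) = K²
O(D, k) = -4 - 8*D*k (O(D, k) = -2*(2 + (D*k)*4) = -2*(2 + 4*D*k) = -4 - 8*D*k)
j(b, q) = 2 - b (j(b, q) = -2 + ((-2)² - b) = -2 + (4 - b) = 2 - b)
s = 20*I (s = √((-4 - 8*8*6) + (2 - 1*14)) = √((-4 - 384) + (2 - 14)) = √(-388 - 12) = √(-400) = 20*I ≈ 20.0*I)
-s = -20*I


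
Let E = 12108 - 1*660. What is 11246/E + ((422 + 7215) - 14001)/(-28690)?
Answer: 98875703/82110780 ≈ 1.2042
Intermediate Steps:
E = 11448 (E = 12108 - 660 = 11448)
11246/E + ((422 + 7215) - 14001)/(-28690) = 11246/11448 + ((422 + 7215) - 14001)/(-28690) = 11246*(1/11448) + (7637 - 14001)*(-1/28690) = 5623/5724 - 6364*(-1/28690) = 5623/5724 + 3182/14345 = 98875703/82110780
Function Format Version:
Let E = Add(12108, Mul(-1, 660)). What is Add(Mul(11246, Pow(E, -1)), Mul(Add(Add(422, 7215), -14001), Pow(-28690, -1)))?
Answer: Rational(98875703, 82110780) ≈ 1.2042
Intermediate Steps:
E = 11448 (E = Add(12108, -660) = 11448)
Add(Mul(11246, Pow(E, -1)), Mul(Add(Add(422, 7215), -14001), Pow(-28690, -1))) = Add(Mul(11246, Pow(11448, -1)), Mul(Add(Add(422, 7215), -14001), Pow(-28690, -1))) = Add(Mul(11246, Rational(1, 11448)), Mul(Add(7637, -14001), Rational(-1, 28690))) = Add(Rational(5623, 5724), Mul(-6364, Rational(-1, 28690))) = Add(Rational(5623, 5724), Rational(3182, 14345)) = Rational(98875703, 82110780)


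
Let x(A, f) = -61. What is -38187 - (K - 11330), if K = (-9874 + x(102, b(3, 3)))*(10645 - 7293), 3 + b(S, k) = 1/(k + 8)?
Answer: 33275263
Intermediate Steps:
b(S, k) = -3 + 1/(8 + k) (b(S, k) = -3 + 1/(k + 8) = -3 + 1/(8 + k))
K = -33302120 (K = (-9874 - 61)*(10645 - 7293) = -9935*3352 = -33302120)
-38187 - (K - 11330) = -38187 - (-33302120 - 11330) = -38187 - 1*(-33313450) = -38187 + 33313450 = 33275263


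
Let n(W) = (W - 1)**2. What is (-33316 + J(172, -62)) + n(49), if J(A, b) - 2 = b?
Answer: -31072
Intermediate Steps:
J(A, b) = 2 + b
n(W) = (-1 + W)**2
(-33316 + J(172, -62)) + n(49) = (-33316 + (2 - 62)) + (-1 + 49)**2 = (-33316 - 60) + 48**2 = -33376 + 2304 = -31072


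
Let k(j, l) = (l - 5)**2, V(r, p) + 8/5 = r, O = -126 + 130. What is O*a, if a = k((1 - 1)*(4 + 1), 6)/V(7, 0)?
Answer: 20/27 ≈ 0.74074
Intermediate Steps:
O = 4
V(r, p) = -8/5 + r
k(j, l) = (-5 + l)**2
a = 5/27 (a = (-5 + 6)**2/(-8/5 + 7) = 1**2/(27/5) = 1*(5/27) = 5/27 ≈ 0.18519)
O*a = 4*(5/27) = 20/27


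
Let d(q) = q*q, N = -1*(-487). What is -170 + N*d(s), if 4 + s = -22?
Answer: 329042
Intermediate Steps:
s = -26 (s = -4 - 22 = -26)
N = 487
d(q) = q²
-170 + N*d(s) = -170 + 487*(-26)² = -170 + 487*676 = -170 + 329212 = 329042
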